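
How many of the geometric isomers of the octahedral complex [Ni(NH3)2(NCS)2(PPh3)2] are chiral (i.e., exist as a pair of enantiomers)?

The six octahedral sites form three mutually perpendicular trans pairs.
There are 5 geometric isomers: NH3 trans, NCS trans, PPh3 trans; NH3 cis, NCS trans, PPh3 cis; NH3 cis, NCS cis, PPh3 trans; NH3 cis, NCS cis, PPh3 cis (chiral); NH3 trans, NCS cis, PPh3 cis.
One of these lacks any improper symmetry element and so occurs as an enantiomeric pair, giving 5 + 1 = 6 stereoisomers in total.

1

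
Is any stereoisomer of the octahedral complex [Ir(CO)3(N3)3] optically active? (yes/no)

The six octahedral sites form three mutually perpendicular trans pairs.
The distinct arrangements are (2 in all): CO mer; CO fac.
Each arrangement has an internal mirror plane or centre of symmetry, so none is chiral.

no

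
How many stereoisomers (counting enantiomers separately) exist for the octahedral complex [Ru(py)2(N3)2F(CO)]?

8

The six octahedral sites form three mutually perpendicular trans pairs.
Systematic placement gives 6 geometric isomers: py trans, N3 trans; py cis, N3 cis (3 arrangements, 2 chiral); py trans, N3 cis; py cis, N3 trans.
Of these, 2 lack any improper symmetry element and so occur as enantiomeric pairs, giving 6 + 2 = 8 stereoisomers in total.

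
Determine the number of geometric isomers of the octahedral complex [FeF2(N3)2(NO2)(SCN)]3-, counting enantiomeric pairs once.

Systematic placement gives 6 geometric isomers: F trans, N3 trans; F trans, N3 cis; F cis, N3 cis (3 arrangements, 2 chiral); F cis, N3 trans.

6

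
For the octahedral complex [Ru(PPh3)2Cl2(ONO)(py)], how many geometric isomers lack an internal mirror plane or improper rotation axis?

Systematic placement gives 6 geometric isomers: PPh3 cis, Cl trans; PPh3 trans, Cl trans; PPh3 cis, Cl cis (3 arrangements, 2 chiral); PPh3 trans, Cl cis.
Of these, 2 lack any improper symmetry element and so occur as enantiomeric pairs, giving 6 + 2 = 8 stereoisomers in total.

2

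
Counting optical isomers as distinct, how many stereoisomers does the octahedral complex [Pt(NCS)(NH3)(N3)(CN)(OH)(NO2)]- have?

An octahedron has six vertices in three trans pairs; every non-trans pair is cis.
Exhaustive case analysis gives 15 geometric isomers.
Of these, 15 lack any improper symmetry element and so occur as enantiomeric pairs, giving 15 + 15 = 30 stereoisomers in total.

30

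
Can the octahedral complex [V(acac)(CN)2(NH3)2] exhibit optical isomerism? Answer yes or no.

In an octahedral complex each vertex has one trans partner and four cis neighbours.
Each acac is bidentate and must span two cis positions.
Systematic placement gives 3 geometric isomers: CN trans, NH3 cis; CN cis, NH3 cis (chiral); CN cis, NH3 trans.
One of these lacks any improper symmetry element and so occurs as an enantiomeric pair, giving 3 + 1 = 4 stereoisomers in total.

yes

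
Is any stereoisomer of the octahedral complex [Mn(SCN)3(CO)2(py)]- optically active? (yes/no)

no

An octahedron has six vertices in three trans pairs; every non-trans pair is cis.
Working through the distinct placements yields 3 geometric isomers: SCN mer, CO trans; SCN fac, CO cis; SCN mer, CO cis.
Each arrangement has an internal mirror plane or centre of symmetry, so none is chiral.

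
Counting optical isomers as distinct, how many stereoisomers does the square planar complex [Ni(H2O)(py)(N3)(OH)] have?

In a square planar complex each vertex has one trans partner and two cis neighbours.
The distinct arrangements are (3 in all): (H2O/OH trans, N3/py trans); (H2O/py trans, N3/OH trans); (H2O/N3 trans, OH/py trans).
Each arrangement has an internal mirror plane or centre of symmetry, so none is chiral.

3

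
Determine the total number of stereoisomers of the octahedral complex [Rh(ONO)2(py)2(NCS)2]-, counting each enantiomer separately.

6

The distinct arrangements are (5 in all): ONO trans, py trans, NCS trans; ONO cis, py cis, NCS trans; ONO cis, py trans, NCS cis; ONO cis, py cis, NCS cis (chiral); ONO trans, py cis, NCS cis.
One of these lacks any improper symmetry element and so occurs as an enantiomeric pair, giving 5 + 1 = 6 stereoisomers in total.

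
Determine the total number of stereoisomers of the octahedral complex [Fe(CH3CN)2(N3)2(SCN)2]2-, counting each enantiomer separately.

6

An octahedron has six vertices in three trans pairs; every non-trans pair is cis.
Working through the distinct placements yields 5 geometric isomers: CH3CN trans, N3 trans, SCN trans; CH3CN trans, N3 cis, SCN cis; CH3CN cis, N3 cis, SCN trans; CH3CN cis, N3 cis, SCN cis (chiral); CH3CN cis, N3 trans, SCN cis.
One of these lacks any improper symmetry element and so occurs as an enantiomeric pair, giving 5 + 1 = 6 stereoisomers in total.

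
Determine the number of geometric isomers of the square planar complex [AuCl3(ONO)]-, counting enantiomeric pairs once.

Only one geometric arrangement is possible.

1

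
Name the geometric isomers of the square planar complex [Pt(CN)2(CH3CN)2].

cis and trans

A square has two trans pairs of vertices; adjacent vertices are cis.
The distinct arrangements are (2 in all): CN cis; CN trans.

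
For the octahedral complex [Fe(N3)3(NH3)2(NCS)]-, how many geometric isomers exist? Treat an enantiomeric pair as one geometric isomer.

3

In an octahedral complex each vertex has one trans partner and four cis neighbours.
Working through the distinct placements yields 3 geometric isomers: N3 mer, NH3 trans; N3 mer, NH3 cis; N3 fac, NH3 cis.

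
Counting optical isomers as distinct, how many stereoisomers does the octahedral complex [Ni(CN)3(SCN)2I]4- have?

3

An octahedron has six vertices in three trans pairs; every non-trans pair is cis.
Working through the distinct placements yields 3 geometric isomers: CN mer, SCN trans; CN mer, SCN cis; CN fac, SCN cis.
Each arrangement has an internal mirror plane or centre of symmetry, so none is chiral.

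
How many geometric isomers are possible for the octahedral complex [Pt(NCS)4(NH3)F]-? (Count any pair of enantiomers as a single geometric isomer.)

In an octahedral complex each vertex has one trans partner and four cis neighbours.
Systematic placement gives 2 geometric isomers: NH3 and F mutually cis; NH3 and F mutually trans.

2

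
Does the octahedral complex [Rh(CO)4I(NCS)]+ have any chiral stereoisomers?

The six octahedral sites form three mutually perpendicular trans pairs.
The distinct arrangements are (2 in all): I and NCS mutually trans; I and NCS mutually cis.
Each arrangement has an internal mirror plane or centre of symmetry, so none is chiral.

no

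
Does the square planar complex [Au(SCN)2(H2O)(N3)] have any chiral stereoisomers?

The distinct arrangements are (2 in all): SCN cis; SCN trans.
Each arrangement has an internal mirror plane or centre of symmetry, so none is chiral.

no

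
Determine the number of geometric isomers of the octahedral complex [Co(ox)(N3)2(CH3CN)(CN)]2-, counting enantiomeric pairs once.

The six octahedral sites form three mutually perpendicular trans pairs.
Each ox is bidentate and must span two cis positions.
Working through the distinct placements yields 4 geometric isomers: N3 cis (3 arrangements, 2 chiral); N3 trans.

4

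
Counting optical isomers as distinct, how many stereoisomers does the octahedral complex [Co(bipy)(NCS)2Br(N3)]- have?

Each bipy is bidentate and must span two cis positions.
Working through the distinct placements yields 4 geometric isomers: NCS cis (3 arrangements, 2 chiral); NCS trans.
Of these, 2 lack any improper symmetry element and so occur as enantiomeric pairs, giving 4 + 2 = 6 stereoisomers in total.

6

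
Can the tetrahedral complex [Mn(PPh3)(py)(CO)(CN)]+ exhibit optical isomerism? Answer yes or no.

In a tetrahedral complex all four positions are equivalent and every pair of ligands is adjacent — there is no cis/trans distinction.
Only one geometric arrangement is possible; it has no improper symmetry element, so it exists as a pair of enantiomers (2 stereoisomers).

yes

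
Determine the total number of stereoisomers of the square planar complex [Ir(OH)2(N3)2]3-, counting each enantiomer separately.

There are 2 geometric isomers: OH cis; OH trans.
Each arrangement has an internal mirror plane or centre of symmetry, so none is chiral.

2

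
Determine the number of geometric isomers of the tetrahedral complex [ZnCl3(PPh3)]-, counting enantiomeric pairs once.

In a tetrahedral complex all four positions are equivalent and every pair of ligands is adjacent — there is no cis/trans distinction.
Only one geometric arrangement is possible.

1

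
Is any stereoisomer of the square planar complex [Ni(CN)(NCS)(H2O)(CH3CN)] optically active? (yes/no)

A square has two trans pairs of vertices; adjacent vertices are cis.
Working through the distinct placements yields 3 geometric isomers: (CH3CN/H2O trans, CN/NCS trans); (CH3CN/NCS trans, CN/H2O trans); (CH3CN/CN trans, H2O/NCS trans).
Each arrangement has an internal mirror plane or centre of symmetry, so none is chiral.

no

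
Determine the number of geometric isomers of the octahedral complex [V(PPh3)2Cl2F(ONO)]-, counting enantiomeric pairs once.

An octahedron has six vertices in three trans pairs; every non-trans pair is cis.
The distinct arrangements are (6 in all): PPh3 trans, Cl trans; PPh3 cis, Cl trans; PPh3 trans, Cl cis; PPh3 cis, Cl cis (3 arrangements, 2 chiral).

6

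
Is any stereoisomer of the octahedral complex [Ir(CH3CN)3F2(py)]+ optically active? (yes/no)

The six octahedral sites form three mutually perpendicular trans pairs.
Working through the distinct placements yields 3 geometric isomers: CH3CN mer, F cis; CH3CN mer, F trans; CH3CN fac, F cis.
Each arrangement has an internal mirror plane or centre of symmetry, so none is chiral.

no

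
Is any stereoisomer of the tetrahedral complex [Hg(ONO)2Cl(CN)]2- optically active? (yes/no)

All four vertices of a tetrahedron are equivalent and mutually adjacent, so cis/trans isomerism cannot arise.
Only one geometric arrangement is possible.

no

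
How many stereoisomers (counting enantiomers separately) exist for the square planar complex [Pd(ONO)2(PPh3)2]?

In a square planar complex each vertex has one trans partner and two cis neighbours.
There are 2 geometric isomers: ONO cis; ONO trans.
Each arrangement has an internal mirror plane or centre of symmetry, so none is chiral.

2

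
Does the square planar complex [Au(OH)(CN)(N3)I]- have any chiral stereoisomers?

A square has two trans pairs of vertices; adjacent vertices are cis.
There are 3 geometric isomers: (CN/N3 trans, I/OH trans); (CN/OH trans, I/N3 trans); (CN/I trans, N3/OH trans).
Each arrangement has an internal mirror plane or centre of symmetry, so none is chiral.

no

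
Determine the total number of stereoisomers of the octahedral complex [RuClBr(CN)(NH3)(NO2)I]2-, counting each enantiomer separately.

30

Exhaustive case analysis gives 15 geometric isomers.
Of these, 15 lack any improper symmetry element and so occur as enantiomeric pairs, giving 15 + 15 = 30 stereoisomers in total.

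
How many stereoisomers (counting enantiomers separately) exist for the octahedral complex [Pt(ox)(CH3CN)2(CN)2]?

4

Each ox is bidentate and must span two cis positions.
The distinct arrangements are (3 in all): CH3CN trans, CN cis; CH3CN cis, CN cis (chiral); CH3CN cis, CN trans.
One of these lacks any improper symmetry element and so occurs as an enantiomeric pair, giving 3 + 1 = 4 stereoisomers in total.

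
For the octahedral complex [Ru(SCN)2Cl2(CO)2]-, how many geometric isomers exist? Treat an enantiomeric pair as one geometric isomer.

5

In an octahedral complex each vertex has one trans partner and four cis neighbours.
The distinct arrangements are (5 in all): SCN trans, Cl trans, CO trans; SCN cis, Cl cis, CO trans; SCN trans, Cl cis, CO cis; SCN cis, Cl cis, CO cis (chiral); SCN cis, Cl trans, CO cis.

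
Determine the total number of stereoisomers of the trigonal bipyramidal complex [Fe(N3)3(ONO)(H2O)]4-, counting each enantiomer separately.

4

In a trigonal bipyramid the two axial positions differ from the three equatorial ones.
Working through the distinct placements yields 4 geometric isomers: ONO equatorial, H2O axial; ONO axial, H2O axial; ONO equatorial, H2O equatorial; ONO axial, H2O equatorial.
Each arrangement has an internal mirror plane or centre of symmetry, so none is chiral.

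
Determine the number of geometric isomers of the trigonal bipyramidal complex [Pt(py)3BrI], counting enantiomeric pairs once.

4

In a trigonal bipyramid the two axial positions differ from the three equatorial ones.
Working through the distinct placements yields 4 geometric isomers: Br axial, I axial; Br axial, I equatorial; Br equatorial, I axial; Br equatorial, I equatorial.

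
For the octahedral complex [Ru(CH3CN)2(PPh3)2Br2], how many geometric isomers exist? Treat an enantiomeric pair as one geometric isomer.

Working through the distinct placements yields 5 geometric isomers: CH3CN trans, PPh3 trans, Br trans; CH3CN cis, PPh3 cis, Br trans; CH3CN cis, PPh3 trans, Br cis; CH3CN cis, PPh3 cis, Br cis (chiral); CH3CN trans, PPh3 cis, Br cis.

5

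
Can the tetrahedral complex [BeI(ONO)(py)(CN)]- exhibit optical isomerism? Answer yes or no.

All four vertices of a tetrahedron are equivalent and mutually adjacent, so cis/trans isomerism cannot arise.
Only one geometric arrangement is possible; it has no improper symmetry element, so it exists as a pair of enantiomers (2 stereoisomers).

yes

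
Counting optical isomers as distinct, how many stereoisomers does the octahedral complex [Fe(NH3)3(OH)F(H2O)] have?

In an octahedral complex each vertex has one trans partner and four cis neighbours.
The distinct arrangements are (4 in all): NH3 mer (3 arrangements); NH3 fac (chiral).
One of these lacks any improper symmetry element and so occurs as an enantiomeric pair, giving 4 + 1 = 5 stereoisomers in total.

5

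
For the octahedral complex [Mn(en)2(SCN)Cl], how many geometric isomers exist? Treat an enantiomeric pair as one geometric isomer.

2

In an octahedral complex each vertex has one trans partner and four cis neighbours.
Each en is bidentate and must span two cis positions.
Systematic placement gives 2 geometric isomers: SCN and Cl mutually trans; SCN and Cl mutually cis (chiral).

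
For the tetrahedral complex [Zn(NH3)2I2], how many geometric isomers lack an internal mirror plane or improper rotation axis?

All four vertices of a tetrahedron are equivalent and mutually adjacent, so cis/trans isomerism cannot arise.
Only one geometric arrangement is possible.

0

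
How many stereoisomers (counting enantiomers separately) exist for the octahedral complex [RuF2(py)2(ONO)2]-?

The six octahedral sites form three mutually perpendicular trans pairs.
Working through the distinct placements yields 5 geometric isomers: F trans, py trans, ONO trans; F trans, py cis, ONO cis; F cis, py trans, ONO cis; F cis, py cis, ONO cis (chiral); F cis, py cis, ONO trans.
One of these lacks any improper symmetry element and so occurs as an enantiomeric pair, giving 5 + 1 = 6 stereoisomers in total.

6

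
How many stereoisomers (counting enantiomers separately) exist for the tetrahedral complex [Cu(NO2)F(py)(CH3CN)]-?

Only one geometric arrangement is possible; it has no improper symmetry element, so it exists as a pair of enantiomers (2 stereoisomers).

2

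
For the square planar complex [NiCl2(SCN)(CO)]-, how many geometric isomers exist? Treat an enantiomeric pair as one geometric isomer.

A square has two trans pairs of vertices; adjacent vertices are cis.
There are 2 geometric isomers: Cl cis; Cl trans.

2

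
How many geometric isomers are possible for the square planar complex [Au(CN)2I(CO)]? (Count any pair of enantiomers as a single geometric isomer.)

In a square planar complex each vertex has one trans partner and two cis neighbours.
Working through the distinct placements yields 2 geometric isomers: CN cis; CN trans.

2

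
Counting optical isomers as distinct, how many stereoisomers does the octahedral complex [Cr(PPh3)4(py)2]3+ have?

2

There are 2 geometric isomers: py trans; py cis.
Each arrangement has an internal mirror plane or centre of symmetry, so none is chiral.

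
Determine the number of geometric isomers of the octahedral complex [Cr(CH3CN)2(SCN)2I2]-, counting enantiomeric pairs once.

5

The six octahedral sites form three mutually perpendicular trans pairs.
Systematic placement gives 5 geometric isomers: CH3CN trans, SCN trans, I trans; CH3CN trans, SCN cis, I cis; CH3CN cis, SCN trans, I cis; CH3CN cis, SCN cis, I cis (chiral); CH3CN cis, SCN cis, I trans.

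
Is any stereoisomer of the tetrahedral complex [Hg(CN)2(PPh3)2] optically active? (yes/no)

In a tetrahedral complex all four positions are equivalent and every pair of ligands is adjacent — there is no cis/trans distinction.
Only one geometric arrangement is possible.

no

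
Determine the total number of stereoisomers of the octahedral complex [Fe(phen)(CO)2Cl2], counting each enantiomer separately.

4

The six octahedral sites form three mutually perpendicular trans pairs.
Each phen is bidentate and must span two cis positions.
There are 3 geometric isomers: CO trans, Cl cis; CO cis, Cl cis (chiral); CO cis, Cl trans.
One of these lacks any improper symmetry element and so occurs as an enantiomeric pair, giving 3 + 1 = 4 stereoisomers in total.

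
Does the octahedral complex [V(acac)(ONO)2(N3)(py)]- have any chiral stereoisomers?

In an octahedral complex each vertex has one trans partner and four cis neighbours.
Each acac is bidentate and must span two cis positions.
Systematic placement gives 4 geometric isomers: ONO cis (3 arrangements, 2 chiral); ONO trans.
Of these, 2 lack any improper symmetry element and so occur as enantiomeric pairs, giving 4 + 2 = 6 stereoisomers in total.

yes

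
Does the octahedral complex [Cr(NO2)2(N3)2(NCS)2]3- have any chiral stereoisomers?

yes

In an octahedral complex each vertex has one trans partner and four cis neighbours.
The distinct arrangements are (5 in all): NO2 trans, N3 trans, NCS trans; NO2 cis, N3 trans, NCS cis; NO2 trans, N3 cis, NCS cis; NO2 cis, N3 cis, NCS cis (chiral); NO2 cis, N3 cis, NCS trans.
One of these lacks any improper symmetry element and so occurs as an enantiomeric pair, giving 5 + 1 = 6 stereoisomers in total.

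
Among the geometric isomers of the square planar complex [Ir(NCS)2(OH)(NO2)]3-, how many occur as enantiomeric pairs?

0

A square has two trans pairs of vertices; adjacent vertices are cis.
There are 2 geometric isomers: NCS cis; NCS trans.
Each arrangement has an internal mirror plane or centre of symmetry, so none is chiral.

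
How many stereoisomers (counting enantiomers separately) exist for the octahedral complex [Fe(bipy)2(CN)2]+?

3

The six octahedral sites form three mutually perpendicular trans pairs.
Each bipy is bidentate and must span two cis positions.
Systematic placement gives 2 geometric isomers: CN trans; CN cis (chiral).
One of these lacks any improper symmetry element and so occurs as an enantiomeric pair, giving 2 + 1 = 3 stereoisomers in total.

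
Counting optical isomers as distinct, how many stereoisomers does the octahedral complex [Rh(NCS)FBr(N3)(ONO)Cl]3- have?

30

In an octahedral complex each vertex has one trans partner and four cis neighbours.
Systematic enumeration (placing each ligand type in turn and discarding arrangements equivalent by rotation or reflection) gives 15 geometric isomers.
Of these, 15 lack any improper symmetry element and so occur as enantiomeric pairs, giving 15 + 15 = 30 stereoisomers in total.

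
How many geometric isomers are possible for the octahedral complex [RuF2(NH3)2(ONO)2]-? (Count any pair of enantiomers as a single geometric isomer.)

The six octahedral sites form three mutually perpendicular trans pairs.
Working through the distinct placements yields 5 geometric isomers: F trans, NH3 trans, ONO trans; F trans, NH3 cis, ONO cis; F cis, NH3 cis, ONO trans; F cis, NH3 cis, ONO cis (chiral); F cis, NH3 trans, ONO cis.

5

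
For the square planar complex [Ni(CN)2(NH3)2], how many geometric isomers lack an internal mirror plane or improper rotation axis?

A square has two trans pairs of vertices; adjacent vertices are cis.
Working through the distinct placements yields 2 geometric isomers: CN cis; CN trans.
Each arrangement has an internal mirror plane or centre of symmetry, so none is chiral.

0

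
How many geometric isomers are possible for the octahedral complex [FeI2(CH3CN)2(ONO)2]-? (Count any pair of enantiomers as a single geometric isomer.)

In an octahedral complex each vertex has one trans partner and four cis neighbours.
The distinct arrangements are (5 in all): I trans, CH3CN trans, ONO trans; I cis, CH3CN trans, ONO cis; I cis, CH3CN cis, ONO trans; I cis, CH3CN cis, ONO cis (chiral); I trans, CH3CN cis, ONO cis.

5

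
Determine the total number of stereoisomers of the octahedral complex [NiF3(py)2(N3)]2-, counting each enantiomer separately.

3

The six octahedral sites form three mutually perpendicular trans pairs.
There are 3 geometric isomers: F mer, py trans; F mer, py cis; F fac, py cis.
Each arrangement has an internal mirror plane or centre of symmetry, so none is chiral.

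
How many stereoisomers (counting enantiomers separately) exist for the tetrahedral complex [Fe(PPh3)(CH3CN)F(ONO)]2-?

2

In a tetrahedral complex all four positions are equivalent and every pair of ligands is adjacent — there is no cis/trans distinction.
Only one geometric arrangement is possible; it has no improper symmetry element, so it exists as a pair of enantiomers (2 stereoisomers).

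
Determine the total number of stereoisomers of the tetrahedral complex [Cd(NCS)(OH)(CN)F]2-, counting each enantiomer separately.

2

In a tetrahedral complex all four positions are equivalent and every pair of ligands is adjacent — there is no cis/trans distinction.
Only one geometric arrangement is possible; it has no improper symmetry element, so it exists as a pair of enantiomers (2 stereoisomers).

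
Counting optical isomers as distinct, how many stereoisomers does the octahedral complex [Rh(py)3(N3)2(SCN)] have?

An octahedron has six vertices in three trans pairs; every non-trans pair is cis.
There are 3 geometric isomers: py mer, N3 trans; py mer, N3 cis; py fac, N3 cis.
Each arrangement has an internal mirror plane or centre of symmetry, so none is chiral.

3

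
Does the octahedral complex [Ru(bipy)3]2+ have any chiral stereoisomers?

yes

Each bipy is bidentate and must span two cis positions.
Only one geometric arrangement is possible; it has no improper symmetry element, so it exists as a pair of enantiomers (2 stereoisomers).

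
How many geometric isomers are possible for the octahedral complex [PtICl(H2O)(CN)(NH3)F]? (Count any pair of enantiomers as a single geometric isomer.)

15

Placing the ligands in turn and identifying arrangements related by rotation or reflection leaves 15 distinct geometric isomers.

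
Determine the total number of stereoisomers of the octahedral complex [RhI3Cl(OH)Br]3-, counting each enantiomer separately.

5

An octahedron has six vertices in three trans pairs; every non-trans pair is cis.
Systematic placement gives 4 geometric isomers: I mer (3 arrangements); I fac (chiral).
One of these lacks any improper symmetry element and so occurs as an enantiomeric pair, giving 4 + 1 = 5 stereoisomers in total.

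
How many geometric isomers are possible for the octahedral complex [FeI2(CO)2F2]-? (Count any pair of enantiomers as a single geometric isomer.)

In an octahedral complex each vertex has one trans partner and four cis neighbours.
The distinct arrangements are (5 in all): I trans, CO trans, F trans; I cis, CO trans, F cis; I trans, CO cis, F cis; I cis, CO cis, F cis (chiral); I cis, CO cis, F trans.

5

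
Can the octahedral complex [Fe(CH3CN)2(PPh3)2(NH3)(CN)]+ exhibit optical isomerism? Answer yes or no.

yes

The six octahedral sites form three mutually perpendicular trans pairs.
The distinct arrangements are (6 in all): CH3CN trans, PPh3 trans; CH3CN trans, PPh3 cis; CH3CN cis, PPh3 trans; CH3CN cis, PPh3 cis (3 arrangements, 2 chiral).
Of these, 2 lack any improper symmetry element and so occur as enantiomeric pairs, giving 6 + 2 = 8 stereoisomers in total.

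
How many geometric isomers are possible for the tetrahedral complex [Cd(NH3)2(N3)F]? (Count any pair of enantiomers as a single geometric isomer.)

1

Only one geometric arrangement is possible.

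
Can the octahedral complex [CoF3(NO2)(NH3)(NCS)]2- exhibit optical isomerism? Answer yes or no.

yes

An octahedron has six vertices in three trans pairs; every non-trans pair is cis.
The distinct arrangements are (4 in all): F mer (3 arrangements); F fac (chiral).
One of these lacks any improper symmetry element and so occurs as an enantiomeric pair, giving 4 + 1 = 5 stereoisomers in total.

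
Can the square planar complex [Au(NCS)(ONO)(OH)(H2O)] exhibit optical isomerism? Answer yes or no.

In a square planar complex each vertex has one trans partner and two cis neighbours.
Systematic placement gives 3 geometric isomers: (H2O/OH trans, NCS/ONO trans); (H2O/ONO trans, NCS/OH trans); (H2O/NCS trans, OH/ONO trans).
Each arrangement has an internal mirror plane or centre of symmetry, so none is chiral.

no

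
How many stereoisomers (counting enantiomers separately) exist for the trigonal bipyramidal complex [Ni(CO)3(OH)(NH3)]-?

A trigonal bipyramid has two axial and three equatorial sites, which are chemically inequivalent.
The distinct arrangements are (4 in all): OH equatorial, NH3 equatorial; OH equatorial, NH3 axial; OH axial, NH3 equatorial; OH axial, NH3 axial.
Each arrangement has an internal mirror plane or centre of symmetry, so none is chiral.

4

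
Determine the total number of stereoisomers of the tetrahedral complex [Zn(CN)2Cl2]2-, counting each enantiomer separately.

Only one geometric arrangement is possible.

1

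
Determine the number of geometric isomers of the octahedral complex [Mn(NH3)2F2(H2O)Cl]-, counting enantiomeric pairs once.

There are 6 geometric isomers: NH3 trans, F cis; NH3 cis, F cis (3 arrangements, 2 chiral); NH3 trans, F trans; NH3 cis, F trans.

6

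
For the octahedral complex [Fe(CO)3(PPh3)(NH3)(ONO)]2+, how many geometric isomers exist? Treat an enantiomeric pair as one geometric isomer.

The six octahedral sites form three mutually perpendicular trans pairs.
Systematic placement gives 4 geometric isomers: CO mer (3 arrangements); CO fac (chiral).

4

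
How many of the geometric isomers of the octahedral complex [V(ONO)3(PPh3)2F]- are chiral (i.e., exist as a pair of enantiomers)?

The six octahedral sites form three mutually perpendicular trans pairs.
Systematic placement gives 3 geometric isomers: ONO mer, PPh3 trans; ONO fac, PPh3 cis; ONO mer, PPh3 cis.
Each arrangement has an internal mirror plane or centre of symmetry, so none is chiral.

0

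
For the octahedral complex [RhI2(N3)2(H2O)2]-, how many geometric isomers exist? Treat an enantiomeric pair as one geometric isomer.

5

An octahedron has six vertices in three trans pairs; every non-trans pair is cis.
Working through the distinct placements yields 5 geometric isomers: I trans, N3 trans, H2O trans; I cis, N3 cis, H2O trans; I cis, N3 trans, H2O cis; I cis, N3 cis, H2O cis (chiral); I trans, N3 cis, H2O cis.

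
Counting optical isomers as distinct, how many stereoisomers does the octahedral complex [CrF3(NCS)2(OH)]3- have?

3

An octahedron has six vertices in three trans pairs; every non-trans pair is cis.
Systematic placement gives 3 geometric isomers: F mer, NCS cis; F mer, NCS trans; F fac, NCS cis.
Each arrangement has an internal mirror plane or centre of symmetry, so none is chiral.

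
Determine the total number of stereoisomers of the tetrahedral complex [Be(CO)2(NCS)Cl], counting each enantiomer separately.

1

In a tetrahedral complex all four positions are equivalent and every pair of ligands is adjacent — there is no cis/trans distinction.
Only one geometric arrangement is possible.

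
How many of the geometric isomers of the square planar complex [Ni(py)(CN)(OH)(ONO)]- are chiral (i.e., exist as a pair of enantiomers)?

0

In a square planar complex each vertex has one trans partner and two cis neighbours.
Systematic placement gives 3 geometric isomers: (CN/ONO trans, OH/py trans); (CN/py trans, OH/ONO trans); (CN/OH trans, ONO/py trans).
Each arrangement has an internal mirror plane or centre of symmetry, so none is chiral.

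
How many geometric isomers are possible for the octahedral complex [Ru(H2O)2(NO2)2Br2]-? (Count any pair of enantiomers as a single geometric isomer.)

5

An octahedron has six vertices in three trans pairs; every non-trans pair is cis.
Working through the distinct placements yields 5 geometric isomers: H2O trans, NO2 trans, Br trans; H2O cis, NO2 cis, Br trans; H2O cis, NO2 trans, Br cis; H2O cis, NO2 cis, Br cis (chiral); H2O trans, NO2 cis, Br cis.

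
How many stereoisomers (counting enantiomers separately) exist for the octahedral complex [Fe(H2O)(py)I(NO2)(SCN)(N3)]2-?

30

An octahedron has six vertices in three trans pairs; every non-trans pair is cis.
Systematic enumeration (placing each ligand type in turn and discarding arrangements equivalent by rotation or reflection) gives 15 geometric isomers.
Of these, 15 lack any improper symmetry element and so occur as enantiomeric pairs, giving 15 + 15 = 30 stereoisomers in total.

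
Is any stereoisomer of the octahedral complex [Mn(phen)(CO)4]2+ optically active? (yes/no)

no

In an octahedral complex each vertex has one trans partner and four cis neighbours.
Each phen is bidentate and must span two cis positions.
Only one geometric arrangement is possible.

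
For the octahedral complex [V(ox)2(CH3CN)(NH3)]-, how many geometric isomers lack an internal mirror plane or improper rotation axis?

1

In an octahedral complex each vertex has one trans partner and four cis neighbours.
Each ox is bidentate and must span two cis positions.
The distinct arrangements are (2 in all): CH3CN and NH3 mutually trans; CH3CN and NH3 mutually cis (chiral).
One of these lacks any improper symmetry element and so occurs as an enantiomeric pair, giving 2 + 1 = 3 stereoisomers in total.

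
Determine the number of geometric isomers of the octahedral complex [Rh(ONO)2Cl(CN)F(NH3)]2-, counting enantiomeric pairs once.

9

Placing the ligands in turn and identifying arrangements related by rotation or reflection leaves 9 distinct geometric isomers.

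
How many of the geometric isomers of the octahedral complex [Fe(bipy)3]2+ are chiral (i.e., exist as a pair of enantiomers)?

1

In an octahedral complex each vertex has one trans partner and four cis neighbours.
Each bipy is bidentate and must span two cis positions.
Only one geometric arrangement is possible; it has no improper symmetry element, so it exists as a pair of enantiomers (2 stereoisomers).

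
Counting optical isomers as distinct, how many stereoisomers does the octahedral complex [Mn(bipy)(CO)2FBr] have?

6

The six octahedral sites form three mutually perpendicular trans pairs.
Each bipy is bidentate and must span two cis positions.
There are 4 geometric isomers: CO cis (3 arrangements, 2 chiral); CO trans.
Of these, 2 lack any improper symmetry element and so occur as enantiomeric pairs, giving 4 + 2 = 6 stereoisomers in total.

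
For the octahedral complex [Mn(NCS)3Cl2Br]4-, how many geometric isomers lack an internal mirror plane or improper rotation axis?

0

The six octahedral sites form three mutually perpendicular trans pairs.
The distinct arrangements are (3 in all): NCS mer, Cl cis; NCS mer, Cl trans; NCS fac, Cl cis.
Each arrangement has an internal mirror plane or centre of symmetry, so none is chiral.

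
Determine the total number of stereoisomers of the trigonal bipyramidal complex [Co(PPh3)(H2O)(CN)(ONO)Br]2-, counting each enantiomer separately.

A trigonal bipyramid has two axial and three equatorial sites, which are chemically inequivalent.
Exhaustive case analysis gives 10 geometric isomers.
Of these, 10 lack any improper symmetry element and so occur as enantiomeric pairs, giving 10 + 10 = 20 stereoisomers in total.

20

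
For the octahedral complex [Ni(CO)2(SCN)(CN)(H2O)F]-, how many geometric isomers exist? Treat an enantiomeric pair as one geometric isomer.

In an octahedral complex each vertex has one trans partner and four cis neighbours.
Exhaustive case analysis gives 9 geometric isomers.

9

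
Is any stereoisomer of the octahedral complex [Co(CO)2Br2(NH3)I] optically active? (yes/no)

yes

An octahedron has six vertices in three trans pairs; every non-trans pair is cis.
Working through the distinct placements yields 6 geometric isomers: CO trans, Br trans; CO cis, Br trans; CO cis, Br cis (3 arrangements, 2 chiral); CO trans, Br cis.
Of these, 2 lack any improper symmetry element and so occur as enantiomeric pairs, giving 6 + 2 = 8 stereoisomers in total.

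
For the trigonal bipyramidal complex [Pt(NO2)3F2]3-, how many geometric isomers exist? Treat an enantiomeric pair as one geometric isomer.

There are 3 geometric isomers: F both axial; F one axial, one equatorial; F both equatorial.

3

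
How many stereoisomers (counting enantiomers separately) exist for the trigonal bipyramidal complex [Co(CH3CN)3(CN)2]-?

In a trigonal bipyramid the two axial positions differ from the three equatorial ones.
Working through the distinct placements yields 3 geometric isomers: CN both equatorial; CN one axial, one equatorial; CN both axial.
Each arrangement has an internal mirror plane or centre of symmetry, so none is chiral.

3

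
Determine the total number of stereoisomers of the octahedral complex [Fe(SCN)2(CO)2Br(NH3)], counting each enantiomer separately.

The six octahedral sites form three mutually perpendicular trans pairs.
Working through the distinct placements yields 6 geometric isomers: SCN trans, CO cis; SCN cis, CO cis (3 arrangements, 2 chiral); SCN trans, CO trans; SCN cis, CO trans.
Of these, 2 lack any improper symmetry element and so occur as enantiomeric pairs, giving 6 + 2 = 8 stereoisomers in total.

8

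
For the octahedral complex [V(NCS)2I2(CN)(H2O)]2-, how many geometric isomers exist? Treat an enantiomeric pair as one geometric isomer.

An octahedron has six vertices in three trans pairs; every non-trans pair is cis.
The distinct arrangements are (6 in all): NCS trans, I trans; NCS cis, I cis (3 arrangements, 2 chiral); NCS trans, I cis; NCS cis, I trans.

6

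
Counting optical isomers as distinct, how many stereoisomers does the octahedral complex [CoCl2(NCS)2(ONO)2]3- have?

6

The six octahedral sites form three mutually perpendicular trans pairs.
Systematic placement gives 5 geometric isomers: Cl trans, NCS trans, ONO trans; Cl trans, NCS cis, ONO cis; Cl cis, NCS cis, ONO trans; Cl cis, NCS cis, ONO cis (chiral); Cl cis, NCS trans, ONO cis.
One of these lacks any improper symmetry element and so occurs as an enantiomeric pair, giving 5 + 1 = 6 stereoisomers in total.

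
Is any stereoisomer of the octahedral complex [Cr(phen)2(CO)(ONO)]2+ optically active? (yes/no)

Each phen is bidentate and must span two cis positions.
There are 2 geometric isomers: CO and ONO mutually trans; CO and ONO mutually cis (chiral).
One of these lacks any improper symmetry element and so occurs as an enantiomeric pair, giving 2 + 1 = 3 stereoisomers in total.

yes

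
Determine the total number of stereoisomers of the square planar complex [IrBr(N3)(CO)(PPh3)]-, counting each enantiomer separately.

In a square planar complex each vertex has one trans partner and two cis neighbours.
The distinct arrangements are (3 in all): (Br/N3 trans, CO/PPh3 trans); (Br/PPh3 trans, CO/N3 trans); (Br/CO trans, N3/PPh3 trans).
Each arrangement has an internal mirror plane or centre of symmetry, so none is chiral.

3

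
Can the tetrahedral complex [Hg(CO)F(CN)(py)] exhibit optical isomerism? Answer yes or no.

yes

In a tetrahedral complex all four positions are equivalent and every pair of ligands is adjacent — there is no cis/trans distinction.
Only one geometric arrangement is possible; it has no improper symmetry element, so it exists as a pair of enantiomers (2 stereoisomers).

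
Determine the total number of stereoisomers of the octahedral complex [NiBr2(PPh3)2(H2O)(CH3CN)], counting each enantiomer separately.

In an octahedral complex each vertex has one trans partner and four cis neighbours.
Working through the distinct placements yields 6 geometric isomers: Br trans, PPh3 trans; Br trans, PPh3 cis; Br cis, PPh3 trans; Br cis, PPh3 cis (3 arrangements, 2 chiral).
Of these, 2 lack any improper symmetry element and so occur as enantiomeric pairs, giving 6 + 2 = 8 stereoisomers in total.

8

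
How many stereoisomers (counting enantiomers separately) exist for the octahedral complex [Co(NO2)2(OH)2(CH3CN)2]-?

The distinct arrangements are (5 in all): NO2 trans, OH trans, CH3CN trans; NO2 cis, OH cis, CH3CN trans; NO2 cis, OH trans, CH3CN cis; NO2 cis, OH cis, CH3CN cis (chiral); NO2 trans, OH cis, CH3CN cis.
One of these lacks any improper symmetry element and so occurs as an enantiomeric pair, giving 5 + 1 = 6 stereoisomers in total.

6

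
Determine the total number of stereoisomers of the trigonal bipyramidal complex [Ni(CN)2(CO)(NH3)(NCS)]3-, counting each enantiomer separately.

10

In a trigonal bipyramid the two axial positions differ from the three equatorial ones.
Exhaustive case analysis gives 7 geometric isomers.
Of these, 3 lack any improper symmetry element and so occur as enantiomeric pairs, giving 7 + 3 = 10 stereoisomers in total.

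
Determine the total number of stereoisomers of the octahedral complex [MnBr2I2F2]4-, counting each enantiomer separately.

An octahedron has six vertices in three trans pairs; every non-trans pair is cis.
The distinct arrangements are (5 in all): Br trans, I trans, F trans; Br trans, I cis, F cis; Br cis, I trans, F cis; Br cis, I cis, F cis (chiral); Br cis, I cis, F trans.
One of these lacks any improper symmetry element and so occurs as an enantiomeric pair, giving 5 + 1 = 6 stereoisomers in total.

6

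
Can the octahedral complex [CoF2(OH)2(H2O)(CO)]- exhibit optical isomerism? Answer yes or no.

In an octahedral complex each vertex has one trans partner and four cis neighbours.
The distinct arrangements are (6 in all): F cis, OH trans; F cis, OH cis (3 arrangements, 2 chiral); F trans, OH trans; F trans, OH cis.
Of these, 2 lack any improper symmetry element and so occur as enantiomeric pairs, giving 6 + 2 = 8 stereoisomers in total.

yes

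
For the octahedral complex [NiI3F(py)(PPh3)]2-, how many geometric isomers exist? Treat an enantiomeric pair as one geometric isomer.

There are 4 geometric isomers: I mer (3 arrangements); I fac (chiral).

4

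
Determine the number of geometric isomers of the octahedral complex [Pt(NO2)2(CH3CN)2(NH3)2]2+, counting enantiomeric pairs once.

5

In an octahedral complex each vertex has one trans partner and four cis neighbours.
Working through the distinct placements yields 5 geometric isomers: NO2 trans, CH3CN trans, NH3 trans; NO2 cis, CH3CN trans, NH3 cis; NO2 trans, CH3CN cis, NH3 cis; NO2 cis, CH3CN cis, NH3 cis (chiral); NO2 cis, CH3CN cis, NH3 trans.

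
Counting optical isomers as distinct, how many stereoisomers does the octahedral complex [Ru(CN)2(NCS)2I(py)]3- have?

8

In an octahedral complex each vertex has one trans partner and four cis neighbours.
The distinct arrangements are (6 in all): CN trans, NCS cis; CN trans, NCS trans; CN cis, NCS cis (3 arrangements, 2 chiral); CN cis, NCS trans.
Of these, 2 lack any improper symmetry element and so occur as enantiomeric pairs, giving 6 + 2 = 8 stereoisomers in total.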